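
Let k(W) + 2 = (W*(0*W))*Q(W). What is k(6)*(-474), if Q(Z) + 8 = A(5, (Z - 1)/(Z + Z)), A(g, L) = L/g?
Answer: 948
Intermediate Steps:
Q(Z) = -8 + (-1 + Z)/(10*Z) (Q(Z) = -8 + ((Z - 1)/(Z + Z))/5 = -8 + ((-1 + Z)/((2*Z)))*(⅕) = -8 + ((-1 + Z)*(1/(2*Z)))*(⅕) = -8 + ((-1 + Z)/(2*Z))*(⅕) = -8 + (-1 + Z)/(10*Z))
k(W) = -2 (k(W) = -2 + (W*(0*W))*((-1 - 79*W)/(10*W)) = -2 + (W*0)*((-1 - 79*W)/(10*W)) = -2 + 0*((-1 - 79*W)/(10*W)) = -2 + 0 = -2)
k(6)*(-474) = -2*(-474) = 948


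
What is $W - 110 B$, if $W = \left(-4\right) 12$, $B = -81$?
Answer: $8862$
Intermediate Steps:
$W = -48$
$W - 110 B = -48 - -8910 = -48 + 8910 = 8862$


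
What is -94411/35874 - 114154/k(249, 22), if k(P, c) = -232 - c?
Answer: 2035590101/4555998 ≈ 446.79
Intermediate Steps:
-94411/35874 - 114154/k(249, 22) = -94411/35874 - 114154/(-232 - 1*22) = -94411*1/35874 - 114154/(-232 - 22) = -94411/35874 - 114154/(-254) = -94411/35874 - 114154*(-1/254) = -94411/35874 + 57077/127 = 2035590101/4555998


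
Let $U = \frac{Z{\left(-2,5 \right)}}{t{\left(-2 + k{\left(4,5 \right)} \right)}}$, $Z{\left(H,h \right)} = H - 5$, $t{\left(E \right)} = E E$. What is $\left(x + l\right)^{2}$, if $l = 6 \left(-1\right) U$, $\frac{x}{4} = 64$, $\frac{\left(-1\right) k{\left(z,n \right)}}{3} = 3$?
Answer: $\frac{962116324}{14641} \approx 65714.0$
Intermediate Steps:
$k{\left(z,n \right)} = -9$ ($k{\left(z,n \right)} = \left(-3\right) 3 = -9$)
$t{\left(E \right)} = E^{2}$
$Z{\left(H,h \right)} = -5 + H$
$x = 256$ ($x = 4 \cdot 64 = 256$)
$U = - \frac{7}{121}$ ($U = \frac{-5 - 2}{\left(-2 - 9\right)^{2}} = - \frac{7}{\left(-11\right)^{2}} = - \frac{7}{121} \approx -0.057851$)
$l = \frac{42}{121}$ ($l = 6 \left(-1\right) \left(- \frac{7}{121}\right) = \left(-6\right) \left(- \frac{7}{121}\right) = \frac{42}{121} \approx 0.34711$)
$\left(x + l\right)^{2} = \left(256 + \frac{42}{121}\right)^{2} = \left(\frac{31018}{121}\right)^{2} = \frac{962116324}{14641}$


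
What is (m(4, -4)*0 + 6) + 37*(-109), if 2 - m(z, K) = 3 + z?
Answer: -4027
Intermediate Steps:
m(z, K) = -1 - z (m(z, K) = 2 - (3 + z) = 2 + (-3 - z) = -1 - z)
(m(4, -4)*0 + 6) + 37*(-109) = ((-1 - 1*4)*0 + 6) + 37*(-109) = ((-1 - 4)*0 + 6) - 4033 = (-5*0 + 6) - 4033 = (0 + 6) - 4033 = 6 - 4033 = -4027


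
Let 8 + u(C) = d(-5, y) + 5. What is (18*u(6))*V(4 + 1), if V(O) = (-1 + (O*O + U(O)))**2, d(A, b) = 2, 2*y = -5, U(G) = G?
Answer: -15138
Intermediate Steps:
y = -5/2 (y = (1/2)*(-5) = -5/2 ≈ -2.5000)
V(O) = (-1 + O + O**2)**2 (V(O) = (-1 + (O*O + O))**2 = (-1 + (O**2 + O))**2 = (-1 + (O + O**2))**2 = (-1 + O + O**2)**2)
u(C) = -1 (u(C) = -8 + (2 + 5) = -8 + 7 = -1)
(18*u(6))*V(4 + 1) = (18*(-1))*(-1 + (4 + 1) + (4 + 1)**2)**2 = -18*(-1 + 5 + 5**2)**2 = -18*(-1 + 5 + 25)**2 = -18*29**2 = -18*841 = -15138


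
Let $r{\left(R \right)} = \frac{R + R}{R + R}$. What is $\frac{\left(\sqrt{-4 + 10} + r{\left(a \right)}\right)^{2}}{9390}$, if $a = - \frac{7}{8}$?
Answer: $\frac{\left(1 + \sqrt{6}\right)^{2}}{9390} \approx 0.0012672$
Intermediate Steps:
$a = - \frac{7}{8}$ ($a = \left(-7\right) \frac{1}{8} = - \frac{7}{8} \approx -0.875$)
$r{\left(R \right)} = 1$ ($r{\left(R \right)} = \frac{2 R}{2 R} = 2 R \frac{1}{2 R} = 1$)
$\frac{\left(\sqrt{-4 + 10} + r{\left(a \right)}\right)^{2}}{9390} = \frac{\left(\sqrt{-4 + 10} + 1\right)^{2}}{9390} = \left(\sqrt{6} + 1\right)^{2} \cdot \frac{1}{9390} = \left(1 + \sqrt{6}\right)^{2} \cdot \frac{1}{9390} = \frac{\left(1 + \sqrt{6}\right)^{2}}{9390}$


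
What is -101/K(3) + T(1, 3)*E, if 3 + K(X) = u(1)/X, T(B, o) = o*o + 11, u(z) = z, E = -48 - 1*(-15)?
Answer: -4977/8 ≈ -622.13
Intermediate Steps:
E = -33 (E = -48 + 15 = -33)
T(B, o) = 11 + o² (T(B, o) = o² + 11 = 11 + o²)
K(X) = -3 + 1/X
-101/K(3) + T(1, 3)*E = -101/(-3 + 1/3) + (11 + 3²)*(-33) = -101/(-3 + ⅓) + (11 + 9)*(-33) = -101/(-8/3) + 20*(-33) = -101*(-3/8) - 660 = 303/8 - 660 = -4977/8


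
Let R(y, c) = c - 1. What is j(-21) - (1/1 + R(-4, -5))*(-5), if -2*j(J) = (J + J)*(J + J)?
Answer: -907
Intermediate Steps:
R(y, c) = -1 + c
j(J) = -2*J² (j(J) = -(J + J)*(J + J)/2 = -2*J*2*J/2 = -2*J²)
j(-21) - (1/1 + R(-4, -5))*(-5) = -2*(-21)² - (1/1 + (-1 - 5))*(-5) = -2*441 - (1 - 6)*(-5) = -882 - (-5)*(-5) = -882 - 1*25 = -882 - 25 = -907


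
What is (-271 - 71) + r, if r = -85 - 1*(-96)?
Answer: -331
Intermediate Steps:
r = 11 (r = -85 + 96 = 11)
(-271 - 71) + r = (-271 - 71) + 11 = -342 + 11 = -331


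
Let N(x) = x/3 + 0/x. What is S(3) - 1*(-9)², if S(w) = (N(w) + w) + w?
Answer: -74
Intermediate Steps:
N(x) = x/3 (N(x) = x*(⅓) + 0 = x/3 + 0 = x/3)
S(w) = 7*w/3 (S(w) = (w/3 + w) + w = 4*w/3 + w = 7*w/3)
S(3) - 1*(-9)² = (7/3)*3 - 1*(-9)² = 7 - 1*81 = 7 - 81 = -74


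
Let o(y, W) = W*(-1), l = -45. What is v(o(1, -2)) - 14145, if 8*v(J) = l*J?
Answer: -56625/4 ≈ -14156.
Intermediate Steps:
o(y, W) = -W
v(J) = -45*J/8 (v(J) = (-45*J)/8 = -45*J/8)
v(o(1, -2)) - 14145 = -(-45)*(-2)/8 - 14145 = -45/8*2 - 14145 = -45/4 - 14145 = -56625/4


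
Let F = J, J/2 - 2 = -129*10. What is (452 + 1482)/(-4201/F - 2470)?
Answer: -4981984/6358519 ≈ -0.78351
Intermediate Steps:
J = -2576 (J = 4 + 2*(-129*10) = 4 + 2*(-1290) = 4 - 2580 = -2576)
F = -2576
(452 + 1482)/(-4201/F - 2470) = (452 + 1482)/(-4201/(-2576) - 2470) = 1934/(-4201*(-1/2576) - 2470) = 1934/(4201/2576 - 2470) = 1934/(-6358519/2576) = 1934*(-2576/6358519) = -4981984/6358519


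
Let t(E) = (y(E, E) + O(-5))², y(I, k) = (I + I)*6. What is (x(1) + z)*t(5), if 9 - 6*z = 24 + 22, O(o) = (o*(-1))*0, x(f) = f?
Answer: -18600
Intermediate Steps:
y(I, k) = 12*I (y(I, k) = (2*I)*6 = 12*I)
O(o) = 0 (O(o) = -o*0 = 0)
t(E) = 144*E² (t(E) = (12*E + 0)² = (12*E)² = 144*E²)
z = -37/6 (z = 3/2 - (24 + 22)/6 = 3/2 - ⅙*46 = 3/2 - 23/3 = -37/6 ≈ -6.1667)
(x(1) + z)*t(5) = (1 - 37/6)*(144*5²) = -744*25 = -31/6*3600 = -18600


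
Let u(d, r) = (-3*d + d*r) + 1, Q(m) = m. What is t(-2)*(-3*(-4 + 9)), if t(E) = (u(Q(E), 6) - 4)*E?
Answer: -270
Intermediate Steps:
u(d, r) = 1 - 3*d + d*r
t(E) = E*(-3 + 3*E) (t(E) = ((1 - 3*E + E*6) - 4)*E = ((1 - 3*E + 6*E) - 4)*E = ((1 + 3*E) - 4)*E = (-3 + 3*E)*E = E*(-3 + 3*E))
t(-2)*(-3*(-4 + 9)) = (3*(-2)*(-1 - 2))*(-3*(-4 + 9)) = (3*(-2)*(-3))*(-3*5) = 18*(-15) = -270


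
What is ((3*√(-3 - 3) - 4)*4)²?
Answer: -608 - 384*I*√6 ≈ -608.0 - 940.6*I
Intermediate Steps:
((3*√(-3 - 3) - 4)*4)² = ((3*√(-6) - 4)*4)² = ((3*(I*√6) - 4)*4)² = ((3*I*√6 - 4)*4)² = ((-4 + 3*I*√6)*4)² = (-16 + 12*I*√6)²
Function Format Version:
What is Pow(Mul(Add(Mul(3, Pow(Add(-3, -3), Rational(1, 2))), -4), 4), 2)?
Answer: Add(-608, Mul(-384, I, Pow(6, Rational(1, 2)))) ≈ Add(-608.00, Mul(-940.60, I))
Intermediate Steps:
Pow(Mul(Add(Mul(3, Pow(Add(-3, -3), Rational(1, 2))), -4), 4), 2) = Pow(Mul(Add(Mul(3, Pow(-6, Rational(1, 2))), -4), 4), 2) = Pow(Mul(Add(Mul(3, Mul(I, Pow(6, Rational(1, 2)))), -4), 4), 2) = Pow(Mul(Add(Mul(3, I, Pow(6, Rational(1, 2))), -4), 4), 2) = Pow(Mul(Add(-4, Mul(3, I, Pow(6, Rational(1, 2)))), 4), 2) = Pow(Add(-16, Mul(12, I, Pow(6, Rational(1, 2)))), 2)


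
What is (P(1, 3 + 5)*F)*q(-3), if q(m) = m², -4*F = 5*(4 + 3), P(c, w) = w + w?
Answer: -1260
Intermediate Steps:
P(c, w) = 2*w
F = -35/4 (F = -5*(4 + 3)/4 = -5*7/4 = -¼*35 = -35/4 ≈ -8.7500)
(P(1, 3 + 5)*F)*q(-3) = ((2*(3 + 5))*(-35/4))*(-3)² = ((2*8)*(-35/4))*9 = (16*(-35/4))*9 = -140*9 = -1260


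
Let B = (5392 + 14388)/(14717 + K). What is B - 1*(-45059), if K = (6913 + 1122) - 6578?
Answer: 364402023/8087 ≈ 45060.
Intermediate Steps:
K = 1457 (K = 8035 - 6578 = 1457)
B = 9890/8087 (B = (5392 + 14388)/(14717 + 1457) = 19780/16174 = 19780*(1/16174) = 9890/8087 ≈ 1.2229)
B - 1*(-45059) = 9890/8087 - 1*(-45059) = 9890/8087 + 45059 = 364402023/8087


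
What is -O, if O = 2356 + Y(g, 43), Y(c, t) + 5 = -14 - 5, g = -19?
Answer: -2332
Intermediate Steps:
Y(c, t) = -24 (Y(c, t) = -5 + (-14 - 5) = -5 - 19 = -24)
O = 2332 (O = 2356 - 24 = 2332)
-O = -1*2332 = -2332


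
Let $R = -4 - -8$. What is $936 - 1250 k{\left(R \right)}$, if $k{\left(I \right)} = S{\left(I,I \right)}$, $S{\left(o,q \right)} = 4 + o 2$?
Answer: $-14064$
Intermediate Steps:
$S{\left(o,q \right)} = 4 + 2 o$
$R = 4$ ($R = -4 + 8 = 4$)
$k{\left(I \right)} = 4 + 2 I$
$936 - 1250 k{\left(R \right)} = 936 - 1250 \left(4 + 2 \cdot 4\right) = 936 - 1250 \left(4 + 8\right) = 936 - 15000 = -14064$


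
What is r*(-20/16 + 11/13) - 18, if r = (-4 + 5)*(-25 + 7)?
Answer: -279/26 ≈ -10.731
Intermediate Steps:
r = -18 (r = 1*(-18) = -18)
r*(-20/16 + 11/13) - 18 = -18*(-20/16 + 11/13) - 18 = -18*(-20*1/16 + 11*(1/13)) - 18 = -18*(-5/4 + 11/13) - 18 = -18*(-21/52) - 18 = 189/26 - 18 = -279/26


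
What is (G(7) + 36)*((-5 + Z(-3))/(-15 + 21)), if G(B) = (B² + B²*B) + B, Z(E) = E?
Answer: -580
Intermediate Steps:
G(B) = B + B² + B³ (G(B) = (B² + B³) + B = B + B² + B³)
(G(7) + 36)*((-5 + Z(-3))/(-15 + 21)) = (7*(1 + 7 + 7²) + 36)*((-5 - 3)/(-15 + 21)) = (7*(1 + 7 + 49) + 36)*(-8/6) = (7*57 + 36)*(-8*⅙) = (399 + 36)*(-4/3) = 435*(-4/3) = -580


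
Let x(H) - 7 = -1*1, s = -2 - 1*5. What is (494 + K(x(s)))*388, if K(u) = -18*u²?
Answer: -59752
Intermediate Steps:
s = -7 (s = -2 - 5 = -7)
x(H) = 6 (x(H) = 7 - 1*1 = 7 - 1 = 6)
(494 + K(x(s)))*388 = (494 - 18*6²)*388 = (494 - 18*36)*388 = (494 - 648)*388 = -154*388 = -59752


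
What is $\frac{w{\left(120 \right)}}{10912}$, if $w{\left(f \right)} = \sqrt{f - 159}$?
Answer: $\frac{i \sqrt{39}}{10912} \approx 0.00057231 i$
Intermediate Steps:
$w{\left(f \right)} = \sqrt{-159 + f}$
$\frac{w{\left(120 \right)}}{10912} = \frac{\sqrt{-159 + 120}}{10912} = \sqrt{-39} \cdot \frac{1}{10912} = i \sqrt{39} \cdot \frac{1}{10912} = \frac{i \sqrt{39}}{10912}$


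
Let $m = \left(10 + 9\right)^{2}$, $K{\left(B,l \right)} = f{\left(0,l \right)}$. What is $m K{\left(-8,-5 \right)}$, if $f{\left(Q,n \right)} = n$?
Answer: $-1805$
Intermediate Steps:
$K{\left(B,l \right)} = l$
$m = 361$ ($m = 19^{2} = 361$)
$m K{\left(-8,-5 \right)} = 361 \left(-5\right) = -1805$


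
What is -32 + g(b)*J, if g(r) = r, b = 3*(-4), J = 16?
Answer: -224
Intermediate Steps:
b = -12
-32 + g(b)*J = -32 - 12*16 = -32 - 192 = -224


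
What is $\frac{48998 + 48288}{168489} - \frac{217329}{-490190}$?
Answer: $\frac{84306170221}{82591622910} \approx 1.0208$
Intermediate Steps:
$\frac{48998 + 48288}{168489} - \frac{217329}{-490190} = 97286 \cdot \frac{1}{168489} - - \frac{217329}{490190} = \frac{97286}{168489} + \frac{217329}{490190} = \frac{84306170221}{82591622910}$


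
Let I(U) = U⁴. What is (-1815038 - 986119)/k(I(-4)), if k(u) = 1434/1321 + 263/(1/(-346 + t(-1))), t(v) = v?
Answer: 3700328397/120554347 ≈ 30.694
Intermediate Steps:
k(u) = -120554347/1321 (k(u) = 1434/1321 + 263/(1/(-346 - 1)) = 1434*(1/1321) + 263/(1/(-347)) = 1434/1321 + 263/(-1/347) = 1434/1321 + 263*(-347) = 1434/1321 - 91261 = -120554347/1321)
(-1815038 - 986119)/k(I(-4)) = (-1815038 - 986119)/(-120554347/1321) = -2801157*(-1321/120554347) = 3700328397/120554347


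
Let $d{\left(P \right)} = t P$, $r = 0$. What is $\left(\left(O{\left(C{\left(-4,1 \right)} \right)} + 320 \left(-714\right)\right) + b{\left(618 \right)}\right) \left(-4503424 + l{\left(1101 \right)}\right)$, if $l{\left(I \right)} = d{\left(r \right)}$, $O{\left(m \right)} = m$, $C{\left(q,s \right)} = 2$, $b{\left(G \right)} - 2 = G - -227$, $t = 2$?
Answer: $1025118908544$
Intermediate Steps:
$b{\left(G \right)} = 229 + G$ ($b{\left(G \right)} = 2 + \left(G - -227\right) = 2 + \left(G + 227\right) = 2 + \left(227 + G\right) = 229 + G$)
$d{\left(P \right)} = 2 P$
$l{\left(I \right)} = 0$ ($l{\left(I \right)} = 2 \cdot 0 = 0$)
$\left(\left(O{\left(C{\left(-4,1 \right)} \right)} + 320 \left(-714\right)\right) + b{\left(618 \right)}\right) \left(-4503424 + l{\left(1101 \right)}\right) = \left(\left(2 + 320 \left(-714\right)\right) + \left(229 + 618\right)\right) \left(-4503424 + 0\right) = \left(\left(2 - 228480\right) + 847\right) \left(-4503424\right) = \left(-228478 + 847\right) \left(-4503424\right) = \left(-227631\right) \left(-4503424\right) = 1025118908544$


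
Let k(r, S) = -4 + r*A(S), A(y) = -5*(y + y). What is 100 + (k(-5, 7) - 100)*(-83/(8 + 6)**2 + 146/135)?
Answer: 1154851/4410 ≈ 261.87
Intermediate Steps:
A(y) = -10*y
k(r, S) = -4 - 10*S*r (k(r, S) = -4 + r*(-10*S) = -4 - 10*S*r)
100 + (k(-5, 7) - 100)*(-83/(8 + 6)**2 + 146/135) = 100 + ((-4 - 10*7*(-5)) - 100)*(-83/(8 + 6)**2 + 146/135) = 100 + ((-4 + 350) - 100)*(-83/(14**2) + 146*(1/135)) = 100 + (346 - 100)*(-83/196 + 146/135) = 100 + 246*(-83*1/196 + 146/135) = 100 + 246*(-83/196 + 146/135) = 100 + 246*(17411/26460) = 100 + 713851/4410 = 1154851/4410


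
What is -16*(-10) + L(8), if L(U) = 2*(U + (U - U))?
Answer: 176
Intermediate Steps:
L(U) = 2*U (L(U) = 2*(U + 0) = 2*U)
-16*(-10) + L(8) = -16*(-10) + 2*8 = 160 + 16 = 176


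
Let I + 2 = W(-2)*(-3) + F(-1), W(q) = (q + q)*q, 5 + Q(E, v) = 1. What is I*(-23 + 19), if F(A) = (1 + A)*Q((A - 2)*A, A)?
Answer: 104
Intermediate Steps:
Q(E, v) = -4 (Q(E, v) = -5 + 1 = -4)
W(q) = 2*q² (W(q) = (2*q)*q = 2*q²)
F(A) = -4 - 4*A (F(A) = (1 + A)*(-4) = -4 - 4*A)
I = -26 (I = -2 + ((2*(-2)²)*(-3) + (-4 - 4*(-1))) = -2 + ((2*4)*(-3) + (-4 + 4)) = -2 + (8*(-3) + 0) = -2 + (-24 + 0) = -2 - 24 = -26)
I*(-23 + 19) = -26*(-23 + 19) = -26*(-4) = 104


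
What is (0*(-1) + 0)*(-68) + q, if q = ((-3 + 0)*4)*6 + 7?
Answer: -65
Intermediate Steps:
q = -65 (q = -3*4*6 + 7 = -12*6 + 7 = -72 + 7 = -65)
(0*(-1) + 0)*(-68) + q = (0*(-1) + 0)*(-68) - 65 = (0 + 0)*(-68) - 65 = 0*(-68) - 65 = 0 - 65 = -65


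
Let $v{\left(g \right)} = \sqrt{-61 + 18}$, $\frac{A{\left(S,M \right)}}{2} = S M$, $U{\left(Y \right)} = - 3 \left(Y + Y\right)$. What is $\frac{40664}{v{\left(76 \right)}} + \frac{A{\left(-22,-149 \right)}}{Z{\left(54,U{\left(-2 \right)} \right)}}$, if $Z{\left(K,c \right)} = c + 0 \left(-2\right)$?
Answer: $\frac{1639}{3} - \frac{40664 i \sqrt{43}}{43} \approx 546.33 - 6201.2 i$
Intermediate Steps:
$U{\left(Y \right)} = - 6 Y$ ($U{\left(Y \right)} = - 3 \cdot 2 Y = - 6 Y$)
$Z{\left(K,c \right)} = c$ ($Z{\left(K,c \right)} = c + 0 = c$)
$A{\left(S,M \right)} = 2 M S$ ($A{\left(S,M \right)} = 2 S M = 2 M S$)
$v{\left(g \right)} = i \sqrt{43}$ ($v{\left(g \right)} = \sqrt{-43} = i \sqrt{43}$)
$\frac{40664}{v{\left(76 \right)}} + \frac{A{\left(-22,-149 \right)}}{Z{\left(54,U{\left(-2 \right)} \right)}} = \frac{40664}{i \sqrt{43}} + \frac{2 \left(-149\right) \left(-22\right)}{\left(-6\right) \left(-2\right)} = 40664 \left(- \frac{i \sqrt{43}}{43}\right) + \frac{6556}{12} = - \frac{40664 i \sqrt{43}}{43} + 6556 \cdot \frac{1}{12} = - \frac{40664 i \sqrt{43}}{43} + \frac{1639}{3} = \frac{1639}{3} - \frac{40664 i \sqrt{43}}{43}$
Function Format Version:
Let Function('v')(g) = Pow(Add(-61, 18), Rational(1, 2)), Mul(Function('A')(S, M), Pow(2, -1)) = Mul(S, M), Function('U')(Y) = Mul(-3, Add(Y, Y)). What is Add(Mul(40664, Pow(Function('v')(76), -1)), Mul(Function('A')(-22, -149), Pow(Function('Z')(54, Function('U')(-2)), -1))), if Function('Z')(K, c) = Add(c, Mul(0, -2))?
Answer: Add(Rational(1639, 3), Mul(Rational(-40664, 43), I, Pow(43, Rational(1, 2)))) ≈ Add(546.33, Mul(-6201.2, I))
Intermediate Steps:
Function('U')(Y) = Mul(-6, Y) (Function('U')(Y) = Mul(-3, Mul(2, Y)) = Mul(-6, Y))
Function('Z')(K, c) = c (Function('Z')(K, c) = Add(c, 0) = c)
Function('A')(S, M) = Mul(2, M, S) (Function('A')(S, M) = Mul(2, Mul(S, M)) = Mul(2, Mul(M, S)) = Mul(2, M, S))
Function('v')(g) = Mul(I, Pow(43, Rational(1, 2))) (Function('v')(g) = Pow(-43, Rational(1, 2)) = Mul(I, Pow(43, Rational(1, 2))))
Add(Mul(40664, Pow(Function('v')(76), -1)), Mul(Function('A')(-22, -149), Pow(Function('Z')(54, Function('U')(-2)), -1))) = Add(Mul(40664, Pow(Mul(I, Pow(43, Rational(1, 2))), -1)), Mul(Mul(2, -149, -22), Pow(Mul(-6, -2), -1))) = Add(Mul(40664, Mul(Rational(-1, 43), I, Pow(43, Rational(1, 2)))), Mul(6556, Pow(12, -1))) = Add(Mul(Rational(-40664, 43), I, Pow(43, Rational(1, 2))), Mul(6556, Rational(1, 12))) = Add(Mul(Rational(-40664, 43), I, Pow(43, Rational(1, 2))), Rational(1639, 3)) = Add(Rational(1639, 3), Mul(Rational(-40664, 43), I, Pow(43, Rational(1, 2))))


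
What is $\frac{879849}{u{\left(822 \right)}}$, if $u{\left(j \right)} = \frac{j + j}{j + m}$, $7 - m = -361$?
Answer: $\frac{174503385}{274} \approx 6.3687 \cdot 10^{5}$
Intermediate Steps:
$m = 368$ ($m = 7 - -361 = 7 + 361 = 368$)
$u{\left(j \right)} = \frac{2 j}{368 + j}$ ($u{\left(j \right)} = \frac{j + j}{j + 368} = \frac{2 j}{368 + j}$)
$\frac{879849}{u{\left(822 \right)}} = \frac{879849}{2 \cdot 822 \frac{1}{368 + 822}} = \frac{879849}{2 \cdot 822 \cdot \frac{1}{1190}} = \frac{879849}{\frac{822}{595}} = 879849 \cdot \frac{595}{822} = \frac{174503385}{274}$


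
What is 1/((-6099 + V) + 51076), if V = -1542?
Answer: 1/43435 ≈ 2.3023e-5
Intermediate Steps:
1/((-6099 + V) + 51076) = 1/((-6099 - 1542) + 51076) = 1/(-7641 + 51076) = 1/43435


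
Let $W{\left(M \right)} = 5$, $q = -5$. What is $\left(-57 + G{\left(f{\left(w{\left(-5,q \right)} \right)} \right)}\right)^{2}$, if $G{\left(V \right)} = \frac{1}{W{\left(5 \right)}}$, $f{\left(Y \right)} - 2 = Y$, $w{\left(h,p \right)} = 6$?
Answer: $\frac{80656}{25} \approx 3226.2$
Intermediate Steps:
$f{\left(Y \right)} = 2 + Y$
$G{\left(V \right)} = \frac{1}{5}$
$\left(-57 + G{\left(f{\left(w{\left(-5,q \right)} \right)} \right)}\right)^{2} = \left(-57 + \frac{1}{5}\right)^{2} = \left(- \frac{284}{5}\right)^{2} = \frac{80656}{25}$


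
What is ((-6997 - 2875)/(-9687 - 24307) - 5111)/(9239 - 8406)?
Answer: -12409533/2022643 ≈ -6.1353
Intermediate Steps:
((-6997 - 2875)/(-9687 - 24307) - 5111)/(9239 - 8406) = (-9872/(-33994) - 5111)/833 = (-9872*(-1/33994) - 5111)*(1/833) = (4936/16997 - 5111)*(1/833) = -86866731/16997*1/833 = -12409533/2022643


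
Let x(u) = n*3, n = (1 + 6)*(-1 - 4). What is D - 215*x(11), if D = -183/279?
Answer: 2099414/93 ≈ 22574.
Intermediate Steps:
n = -35 (n = 7*(-5) = -35)
D = -61/93 (D = -183*1/279 = -61/93 ≈ -0.65591)
x(u) = -105 (x(u) = -35*3 = -105)
D - 215*x(11) = -61/93 - 215*(-105) = -61/93 + 22575 = 2099414/93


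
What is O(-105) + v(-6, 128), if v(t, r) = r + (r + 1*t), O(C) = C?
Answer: 145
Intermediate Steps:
v(t, r) = t + 2*r (v(t, r) = r + (r + t) = t + 2*r)
O(-105) + v(-6, 128) = -105 + (-6 + 2*128) = -105 + (-6 + 256) = -105 + 250 = 145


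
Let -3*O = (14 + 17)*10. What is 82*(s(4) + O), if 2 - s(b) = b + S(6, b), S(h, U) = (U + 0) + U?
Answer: -27880/3 ≈ -9293.3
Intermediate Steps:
S(h, U) = 2*U (S(h, U) = U + U = 2*U)
s(b) = 2 - 3*b (s(b) = 2 - (b + 2*b) = 2 - 3*b)
O = -310/3 (O = -(14 + 17)*10/3 = -31*10/3 = -⅓*310 = -310/3 ≈ -103.33)
82*(s(4) + O) = 82*((2 - 3*4) - 310/3) = 82*((2 - 12) - 310/3) = 82*(-10 - 310/3) = 82*(-340/3) = -27880/3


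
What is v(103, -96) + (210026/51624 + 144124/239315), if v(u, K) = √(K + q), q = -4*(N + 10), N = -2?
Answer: 28851314783/6177198780 + 8*I*√2 ≈ 4.6706 + 11.314*I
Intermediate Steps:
q = -32 (q = -4*(-2 + 10) = -4*8 = -32)
v(u, K) = √(-32 + K) (v(u, K) = √(K - 32) = √(-32 + K))
v(103, -96) + (210026/51624 + 144124/239315) = √(-32 - 96) + (210026/51624 + 144124/239315) = √(-128) + (210026*(1/51624) + 144124*(1/239315)) = 8*I*√2 + (105013/25812 + 144124/239315) = 8*I*√2 + 28851314783/6177198780 = 28851314783/6177198780 + 8*I*√2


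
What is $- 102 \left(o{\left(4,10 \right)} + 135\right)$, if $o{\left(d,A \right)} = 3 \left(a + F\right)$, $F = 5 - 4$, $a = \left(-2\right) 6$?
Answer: $-10404$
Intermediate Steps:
$a = -12$
$F = 1$
$o{\left(d,A \right)} = -33$ ($o{\left(d,A \right)} = 3 \left(-12 + 1\right) = 3 \left(-11\right) = -33$)
$- 102 \left(o{\left(4,10 \right)} + 135\right) = - 102 \left(-33 + 135\right) = \left(-102\right) 102 = -10404$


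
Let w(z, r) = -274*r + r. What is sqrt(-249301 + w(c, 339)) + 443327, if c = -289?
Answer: 443327 + 2*I*sqrt(85462) ≈ 4.4333e+5 + 584.68*I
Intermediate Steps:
w(z, r) = -273*r
sqrt(-249301 + w(c, 339)) + 443327 = sqrt(-249301 - 273*339) + 443327 = sqrt(-249301 - 92547) + 443327 = sqrt(-341848) + 443327 = 2*I*sqrt(85462) + 443327 = 443327 + 2*I*sqrt(85462)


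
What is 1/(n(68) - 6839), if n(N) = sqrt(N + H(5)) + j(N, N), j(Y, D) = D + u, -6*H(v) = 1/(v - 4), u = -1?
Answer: -40632/275159497 - sqrt(2442)/275159497 ≈ -0.00014785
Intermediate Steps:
H(v) = -1/(6*(-4 + v)) (H(v) = -1/(6*(v - 4)) = -1/(6*(-4 + v)))
j(Y, D) = -1 + D (j(Y, D) = D - 1 = -1 + D)
n(N) = -1 + N + sqrt(-1/6 + N) (n(N) = sqrt(N - 1/(-24 + 6*5)) + (-1 + N) = sqrt(N - 1/(-24 + 30)) + (-1 + N) = sqrt(N - 1/6) + (-1 + N) = sqrt(-1/6 + N) + (-1 + N) = -1 + N + sqrt(-1/6 + N))
1/(n(68) - 6839) = 1/((-1 + 68 + sqrt(-6 + 36*68)/6) - 6839) = 1/((-1 + 68 + sqrt(-6 + 2448)/6) - 6839) = 1/((-1 + 68 + sqrt(2442)/6) - 6839) = 1/((67 + sqrt(2442)/6) - 6839) = 1/(-6772 + sqrt(2442)/6)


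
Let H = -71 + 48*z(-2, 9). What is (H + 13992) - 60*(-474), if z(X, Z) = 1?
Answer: 42409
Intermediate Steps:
H = -23 (H = -71 + 48*1 = -71 + 48 = -23)
(H + 13992) - 60*(-474) = (-23 + 13992) - 60*(-474) = 13969 + 28440 = 42409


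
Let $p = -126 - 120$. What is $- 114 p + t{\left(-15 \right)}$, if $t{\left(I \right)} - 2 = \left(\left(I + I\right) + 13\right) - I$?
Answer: $28044$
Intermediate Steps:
$p = -246$
$t{\left(I \right)} = 15 + I$ ($t{\left(I \right)} = 2 + \left(\left(\left(I + I\right) + 13\right) - I\right) = 2 + \left(\left(2 I + 13\right) - I\right) = 2 + \left(\left(13 + 2 I\right) - I\right) = 2 + \left(13 + I\right) = 15 + I$)
$- 114 p + t{\left(-15 \right)} = \left(-114\right) \left(-246\right) + \left(15 - 15\right) = 28044 + 0 = 28044$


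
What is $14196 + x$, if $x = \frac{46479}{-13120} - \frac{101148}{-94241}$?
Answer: $\frac{17549476330641}{1236441920} \approx 14194.0$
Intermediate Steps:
$x = - \frac{3053165679}{1236441920}$ ($x = 46479 \left(- \frac{1}{13120}\right) - - \frac{101148}{94241} = - \frac{46479}{13120} + \frac{101148}{94241} = - \frac{3053165679}{1236441920} \approx -2.4693$)
$14196 + x = 14196 - \frac{3053165679}{1236441920} = \frac{17549476330641}{1236441920}$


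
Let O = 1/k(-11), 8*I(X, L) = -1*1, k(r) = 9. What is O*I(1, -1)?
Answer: -1/72 ≈ -0.013889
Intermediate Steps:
I(X, L) = -1/8 (I(X, L) = (-1*1)/8 = (1/8)*(-1) = -1/8)
O = 1/9 ≈ 0.11111
O*I(1, -1) = (1/9)*(-1/8) = -1/72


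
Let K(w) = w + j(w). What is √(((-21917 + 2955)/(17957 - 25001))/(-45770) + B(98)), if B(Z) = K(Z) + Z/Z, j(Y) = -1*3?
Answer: √623665188945428115/80600970 ≈ 9.7980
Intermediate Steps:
j(Y) = -3
K(w) = -3 + w (K(w) = w - 3 = -3 + w)
B(Z) = -2 + Z (B(Z) = (-3 + Z) + Z/Z = (-3 + Z) + 1 = -2 + Z)
√(((-21917 + 2955)/(17957 - 25001))/(-45770) + B(98)) = √(((-21917 + 2955)/(17957 - 25001))/(-45770) + (-2 + 98)) = √(-18962/(-7044)*(-1/45770) + 96) = √(-18962*(-1/7044)*(-1/45770) + 96) = √((9481/3522)*(-1/45770) + 96) = √(-9481/161201940 + 96) = √(15475376759/161201940) = √623665188945428115/80600970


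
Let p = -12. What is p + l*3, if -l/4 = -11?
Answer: 120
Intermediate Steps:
l = 44 (l = -4*(-11) = 44)
p + l*3 = -12 + 44*3 = -12 + 132 = 120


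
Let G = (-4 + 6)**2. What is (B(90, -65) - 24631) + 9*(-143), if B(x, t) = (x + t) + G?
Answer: -25889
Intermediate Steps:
G = 4 (G = 2**2 = 4)
B(x, t) = 4 + t + x (B(x, t) = (x + t) + 4 = (t + x) + 4 = 4 + t + x)
(B(90, -65) - 24631) + 9*(-143) = ((4 - 65 + 90) - 24631) + 9*(-143) = (29 - 24631) - 1287 = -24602 - 1287 = -25889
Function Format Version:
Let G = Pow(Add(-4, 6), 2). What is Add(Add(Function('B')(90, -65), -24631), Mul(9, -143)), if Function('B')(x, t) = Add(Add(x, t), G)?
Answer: -25889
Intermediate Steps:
G = 4 (G = Pow(2, 2) = 4)
Function('B')(x, t) = Add(4, t, x) (Function('B')(x, t) = Add(Add(x, t), 4) = Add(Add(t, x), 4) = Add(4, t, x))
Add(Add(Function('B')(90, -65), -24631), Mul(9, -143)) = Add(Add(Add(4, -65, 90), -24631), Mul(9, -143)) = Add(Add(29, -24631), -1287) = Add(-24602, -1287) = -25889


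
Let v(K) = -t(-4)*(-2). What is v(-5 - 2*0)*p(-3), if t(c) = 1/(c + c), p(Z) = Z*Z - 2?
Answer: -7/4 ≈ -1.7500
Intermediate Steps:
p(Z) = -2 + Z² (p(Z) = Z² - 2 = -2 + Z²)
t(c) = 1/(2*c)
v(K) = -¼ (v(K) = -1/(2*(-4))*(-2) = -(-1)/(2*4)*(-2) = -1*(-⅛)*(-2) = (⅛)*(-2) = -¼)
v(-5 - 2*0)*p(-3) = -(-2 + (-3)²)/4 = -(-2 + 9)/4 = -¼*7 = -7/4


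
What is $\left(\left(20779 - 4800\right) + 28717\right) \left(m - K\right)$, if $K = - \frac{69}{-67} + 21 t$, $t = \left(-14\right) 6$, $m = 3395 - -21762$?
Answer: $\frac{80615404048}{67} \approx 1.2032 \cdot 10^{9}$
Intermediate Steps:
$m = 25157$ ($m = 3395 + 21762 = 25157$)
$t = -84$
$K = - \frac{118119}{67}$ ($K = - \frac{69}{-67} + 21 \left(-84\right) = \left(-69\right) \left(- \frac{1}{67}\right) - 1764 = \frac{69}{67} - 1764 = - \frac{118119}{67} \approx -1763.0$)
$\left(\left(20779 - 4800\right) + 28717\right) \left(m - K\right) = \left(\left(20779 - 4800\right) + 28717\right) \left(25157 - - \frac{118119}{67}\right) = \left(15979 + 28717\right) \left(25157 + \frac{118119}{67}\right) = 44696 \cdot \frac{1803638}{67} = \frac{80615404048}{67}$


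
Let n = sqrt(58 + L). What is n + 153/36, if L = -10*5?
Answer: 17/4 + 2*sqrt(2) ≈ 7.0784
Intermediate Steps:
L = -50
n = 2*sqrt(2) (n = sqrt(58 - 50) = sqrt(8) = 2*sqrt(2) ≈ 2.8284)
n + 153/36 = 2*sqrt(2) + 153/36 = 2*sqrt(2) + 153*(1/36) = 2*sqrt(2) + 17/4 = 17/4 + 2*sqrt(2)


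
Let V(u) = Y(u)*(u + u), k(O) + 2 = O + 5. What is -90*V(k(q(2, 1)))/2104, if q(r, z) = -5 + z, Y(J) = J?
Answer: -45/526 ≈ -0.085551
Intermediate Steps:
k(O) = 3 + O (k(O) = -2 + (O + 5) = -2 + (5 + O) = 3 + O)
V(u) = 2*u² (V(u) = u*(u + u) = u*(2*u) = 2*u²)
-90*V(k(q(2, 1)))/2104 = -90*2*(3 + (-5 + 1))²/2104 = -90*2*(3 - 4)²/2104 = -90*2*(-1)²/2104 = -90*2*1/2104 = -180/2104 = -90*1/1052 = -45/526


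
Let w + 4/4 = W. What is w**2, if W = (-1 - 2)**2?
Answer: 64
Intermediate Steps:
W = 9 (W = (-3)**2 = 9)
w = 8 (w = -1 + 9 = 8)
w**2 = 8**2 = 64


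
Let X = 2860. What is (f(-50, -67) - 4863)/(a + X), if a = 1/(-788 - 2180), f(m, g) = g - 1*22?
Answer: -14697536/8488479 ≈ -1.7315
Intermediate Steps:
f(m, g) = -22 + g (f(m, g) = g - 22 = -22 + g)
a = -1/2968 (a = 1/(-2968) = -1/2968 ≈ -0.00033693)
(f(-50, -67) - 4863)/(a + X) = ((-22 - 67) - 4863)/(-1/2968 + 2860) = (-89 - 4863)/(8488479/2968) = -4952*2968/8488479 = -14697536/8488479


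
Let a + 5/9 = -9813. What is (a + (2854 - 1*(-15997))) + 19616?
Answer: 257881/9 ≈ 28653.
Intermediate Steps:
a = -88322/9 (a = -5/9 - 9813 = -88322/9 ≈ -9813.6)
(a + (2854 - 1*(-15997))) + 19616 = (-88322/9 + (2854 - 1*(-15997))) + 19616 = (-88322/9 + (2854 + 15997)) + 19616 = (-88322/9 + 18851) + 19616 = 81337/9 + 19616 = 257881/9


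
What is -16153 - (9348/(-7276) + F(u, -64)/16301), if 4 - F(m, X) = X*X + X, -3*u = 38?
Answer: -478915564038/29651519 ≈ -16151.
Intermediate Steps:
u = -38/3 (u = -⅓*38 = -38/3 ≈ -12.667)
F(m, X) = 4 - X - X² (F(m, X) = 4 - (X*X + X) = 4 - (X² + X) = 4 - (X + X²) = 4 + (-X - X²) = 4 - X - X²)
-16153 - (9348/(-7276) + F(u, -64)/16301) = -16153 - (9348/(-7276) + (4 - 1*(-64) - 1*(-64)²)/16301) = -16153 - (9348*(-1/7276) + (4 + 64 - 1*4096)*(1/16301)) = -16153 - (-2337/1819 + (4 + 64 - 4096)*(1/16301)) = -16153 - (-2337/1819 - 4028*1/16301) = -16153 - (-2337/1819 - 4028/16301) = -16153 - 1*(-45422369/29651519) = -16153 + 45422369/29651519 = -478915564038/29651519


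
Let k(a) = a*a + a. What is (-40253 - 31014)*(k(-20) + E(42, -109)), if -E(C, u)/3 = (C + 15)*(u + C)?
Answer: -843587479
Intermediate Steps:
k(a) = a + a**2 (k(a) = a**2 + a = a + a**2)
E(C, u) = -3*(15 + C)*(C + u) (E(C, u) = -3*(C + 15)*(u + C) = -3*(15 + C)*(C + u))
(-40253 - 31014)*(k(-20) + E(42, -109)) = (-40253 - 31014)*(-20*(1 - 20) + (-45*42 - 45*(-109) - 3*42**2 - 3*42*(-109))) = -71267*(-20*(-19) + (-1890 + 4905 - 3*1764 + 13734)) = -71267*(380 + (-1890 + 4905 - 5292 + 13734)) = -71267*(380 + 11457) = -71267*11837 = -843587479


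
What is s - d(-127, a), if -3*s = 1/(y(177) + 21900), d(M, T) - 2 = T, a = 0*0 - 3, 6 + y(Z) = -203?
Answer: 65072/65073 ≈ 0.99998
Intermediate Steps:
y(Z) = -209 (y(Z) = -6 - 203 = -209)
a = -3 (a = 0 - 3 = -3)
d(M, T) = 2 + T
s = -1/65073 (s = -1/(3*(-209 + 21900)) = -⅓/21691 = -⅓*1/21691 = -1/65073 ≈ -1.5367e-5)
s - d(-127, a) = -1/65073 - (2 - 3) = -1/65073 - 1*(-1) = -1/65073 + 1 = 65072/65073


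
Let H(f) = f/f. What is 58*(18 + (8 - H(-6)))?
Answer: 1450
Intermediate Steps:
H(f) = 1
58*(18 + (8 - H(-6))) = 58*(18 + (8 - 1*1)) = 58*(18 + (8 - 1)) = 58*(18 + 7) = 58*25 = 1450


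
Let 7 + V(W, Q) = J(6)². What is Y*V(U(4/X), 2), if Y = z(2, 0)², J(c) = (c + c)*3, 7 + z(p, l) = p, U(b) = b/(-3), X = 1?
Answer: 32225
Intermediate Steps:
U(b) = -b/3 (U(b) = b*(-⅓) = -b/3)
z(p, l) = -7 + p
J(c) = 6*c (J(c) = (2*c)*3 = 6*c)
V(W, Q) = 1289 (V(W, Q) = -7 + (6*6)² = -7 + 36² = -7 + 1296 = 1289)
Y = 25 (Y = (-7 + 2)² = (-5)² = 25)
Y*V(U(4/X), 2) = 25*1289 = 32225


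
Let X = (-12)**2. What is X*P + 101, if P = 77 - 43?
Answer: 4997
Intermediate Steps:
X = 144
P = 34
X*P + 101 = 144*34 + 101 = 4896 + 101 = 4997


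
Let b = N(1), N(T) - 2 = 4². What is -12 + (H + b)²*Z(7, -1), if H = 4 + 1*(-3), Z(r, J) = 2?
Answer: 710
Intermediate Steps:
N(T) = 18 (N(T) = 2 + 4² = 2 + 16 = 18)
b = 18
H = 1 (H = 4 - 3 = 1)
-12 + (H + b)²*Z(7, -1) = -12 + (1 + 18)²*2 = -12 + 19²*2 = -12 + 361*2 = -12 + 722 = 710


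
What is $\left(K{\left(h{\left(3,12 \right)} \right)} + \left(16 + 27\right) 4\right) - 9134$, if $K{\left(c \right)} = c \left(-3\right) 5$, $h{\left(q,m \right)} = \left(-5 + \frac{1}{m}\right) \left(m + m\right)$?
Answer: $-7192$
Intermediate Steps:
$h{\left(q,m \right)} = 2 m \left(-5 + \frac{1}{m}\right)$ ($h{\left(q,m \right)} = \left(-5 + \frac{1}{m}\right) 2 m = 2 m \left(-5 + \frac{1}{m}\right)$)
$K{\left(c \right)} = - 15 c$ ($K{\left(c \right)} = - 3 c 5 = - 15 c$)
$\left(K{\left(h{\left(3,12 \right)} \right)} + \left(16 + 27\right) 4\right) - 9134 = \left(- 15 \left(2 - 120\right) + \left(16 + 27\right) 4\right) - 9134 = \left(- 15 \left(2 - 120\right) + 43 \cdot 4\right) - 9134 = \left(\left(-15\right) \left(-118\right) + 172\right) - 9134 = \left(1770 + 172\right) - 9134 = 1942 - 9134 = -7192$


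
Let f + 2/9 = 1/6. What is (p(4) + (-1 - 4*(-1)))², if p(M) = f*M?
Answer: 625/81 ≈ 7.7160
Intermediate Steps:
f = -1/18 (f = -2/9 + 1/6 = -2/9 + ⅙ = -1/18 ≈ -0.055556)
p(M) = -M/18
(p(4) + (-1 - 4*(-1)))² = (-1/18*4 + (-1 - 4*(-1)))² = (-2/9 + (-1 + 4))² = (-2/9 + 3)² = (25/9)² = 625/81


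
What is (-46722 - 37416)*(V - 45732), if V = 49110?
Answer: -284218164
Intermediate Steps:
(-46722 - 37416)*(V - 45732) = (-46722 - 37416)*(49110 - 45732) = -84138*3378 = -284218164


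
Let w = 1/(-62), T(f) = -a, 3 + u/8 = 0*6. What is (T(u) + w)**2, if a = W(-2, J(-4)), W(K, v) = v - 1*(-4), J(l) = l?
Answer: 1/3844 ≈ 0.00026015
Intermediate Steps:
W(K, v) = 4 + v (W(K, v) = v + 4 = 4 + v)
a = 0 (a = 4 - 4 = 0)
u = -24 (u = -24 + 8*(0*6) = -24 + 8*0 = -24 + 0 = -24)
T(f) = 0 (T(f) = -1*0 = 0)
w = -1/62 ≈ -0.016129
(T(u) + w)**2 = (0 - 1/62)**2 = (-1/62)**2 = 1/3844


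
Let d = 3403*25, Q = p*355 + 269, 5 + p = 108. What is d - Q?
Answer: 48241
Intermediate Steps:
p = 103 (p = -5 + 108 = 103)
Q = 36834 (Q = 103*355 + 269 = 36565 + 269 = 36834)
d = 85075
d - Q = 85075 - 1*36834 = 85075 - 36834 = 48241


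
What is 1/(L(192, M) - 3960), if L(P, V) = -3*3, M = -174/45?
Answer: -1/3969 ≈ -0.00025195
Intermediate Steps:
M = -58/15 (M = -174*1/45 = -58/15 ≈ -3.8667)
L(P, V) = -9
1/(L(192, M) - 3960) = 1/(-9 - 3960) = 1/(-3969) = -1/3969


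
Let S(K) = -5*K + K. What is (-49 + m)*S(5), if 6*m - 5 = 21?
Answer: 2680/3 ≈ 893.33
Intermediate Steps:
m = 13/3 (m = 5/6 + (1/6)*21 = 5/6 + 7/2 = 13/3 ≈ 4.3333)
S(K) = -4*K
(-49 + m)*S(5) = (-49 + 13/3)*(-4*5) = -134/3*(-20) = 2680/3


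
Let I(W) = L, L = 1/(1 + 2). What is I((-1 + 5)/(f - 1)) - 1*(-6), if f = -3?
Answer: 19/3 ≈ 6.3333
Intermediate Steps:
L = 1/3 ≈ 0.33333
I(W) = 1/3
I((-1 + 5)/(f - 1)) - 1*(-6) = 1/3 - 1*(-6) = 1/3 + 6 = 19/3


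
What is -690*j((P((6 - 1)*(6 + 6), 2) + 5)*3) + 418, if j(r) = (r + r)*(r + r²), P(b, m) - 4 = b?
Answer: -12299376542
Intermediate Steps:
P(b, m) = 4 + b
j(r) = 2*r*(r + r²) (j(r) = (2*r)*(r + r²) = 2*r*(r + r²))
-690*j((P((6 - 1)*(6 + 6), 2) + 5)*3) + 418 = -1380*(((4 + (6 - 1)*(6 + 6)) + 5)*3)²*(1 + ((4 + (6 - 1)*(6 + 6)) + 5)*3) + 418 = -1380*(((4 + 5*12) + 5)*3)²*(1 + ((4 + 5*12) + 5)*3) + 418 = -1380*(((4 + 60) + 5)*3)²*(1 + ((4 + 60) + 5)*3) + 418 = -1380*((64 + 5)*3)²*(1 + (64 + 5)*3) + 418 = -1380*(69*3)²*(1 + 69*3) + 418 = -1380*207²*(1 + 207) + 418 = -1380*42849*208 + 418 = -690*17825184 + 418 = -12299376960 + 418 = -12299376542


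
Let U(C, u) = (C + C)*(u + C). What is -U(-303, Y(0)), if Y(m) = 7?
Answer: -179376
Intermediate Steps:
U(C, u) = 2*C*(C + u) (U(C, u) = (2*C)*(C + u) = 2*C*(C + u))
-U(-303, Y(0)) = -2*(-303)*(-303 + 7) = -2*(-303)*(-296) = -1*179376 = -179376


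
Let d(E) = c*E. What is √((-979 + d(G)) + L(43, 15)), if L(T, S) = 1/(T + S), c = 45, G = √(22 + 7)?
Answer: 3*√(-365922 + 16820*√29)/58 ≈ 27.141*I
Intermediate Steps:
G = √29 ≈ 5.3852
d(E) = 45*E
L(T, S) = 1/(S + T)
√((-979 + d(G)) + L(43, 15)) = √((-979 + 45*√29) + 1/(15 + 43)) = √((-979 + 45*√29) + 1/58) = √(-56781/58 + 45*√29)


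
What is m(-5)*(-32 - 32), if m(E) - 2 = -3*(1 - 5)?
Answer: -896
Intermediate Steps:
m(E) = 14 (m(E) = 2 - 3*(1 - 5) = 2 - 3*(-4) = 2 + 12 = 14)
m(-5)*(-32 - 32) = 14*(-32 - 32) = 14*(-64) = -896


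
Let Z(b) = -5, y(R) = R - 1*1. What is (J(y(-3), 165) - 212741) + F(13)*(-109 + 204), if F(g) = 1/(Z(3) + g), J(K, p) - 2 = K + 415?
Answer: -1698529/8 ≈ -2.1232e+5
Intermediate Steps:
y(R) = -1 + R (y(R) = R - 1 = -1 + R)
J(K, p) = 417 + K (J(K, p) = 2 + (K + 415) = 2 + (415 + K) = 417 + K)
F(g) = 1/(-5 + g)
(J(y(-3), 165) - 212741) + F(13)*(-109 + 204) = ((417 + (-1 - 3)) - 212741) + (-109 + 204)/(-5 + 13) = ((417 - 4) - 212741) + 95/8 = (413 - 212741) + (1/8)*95 = -212328 + 95/8 = -1698529/8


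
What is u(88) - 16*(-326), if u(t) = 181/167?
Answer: 871253/167 ≈ 5217.1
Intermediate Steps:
u(t) = 181/167 (u(t) = 181*(1/167) = 181/167)
u(88) - 16*(-326) = 181/167 - 16*(-326) = 181/167 + 5216 = 871253/167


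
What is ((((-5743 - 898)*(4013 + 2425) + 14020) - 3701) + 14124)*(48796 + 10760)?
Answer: -2544846640140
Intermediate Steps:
((((-5743 - 898)*(4013 + 2425) + 14020) - 3701) + 14124)*(48796 + 10760) = (((-6641*6438 + 14020) - 3701) + 14124)*59556 = (((-42754758 + 14020) - 3701) + 14124)*59556 = ((-42740738 - 3701) + 14124)*59556 = (-42744439 + 14124)*59556 = -42730315*59556 = -2544846640140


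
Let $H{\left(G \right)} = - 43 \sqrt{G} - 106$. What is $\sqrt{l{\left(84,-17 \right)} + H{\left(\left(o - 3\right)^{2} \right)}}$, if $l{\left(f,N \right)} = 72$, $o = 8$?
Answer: $i \sqrt{249} \approx 15.78 i$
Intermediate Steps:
$H{\left(G \right)} = -106 - 43 \sqrt{G}$
$\sqrt{l{\left(84,-17 \right)} + H{\left(\left(o - 3\right)^{2} \right)}} = \sqrt{72 - \left(106 + 43 \sqrt{\left(8 - 3\right)^{2}}\right)} = \sqrt{72 - \left(106 + 43 \sqrt{5^{2}}\right)} = \sqrt{72 - \left(106 + 43 \sqrt{25}\right)} = \sqrt{72 - 321} = \sqrt{-249} = i \sqrt{249}$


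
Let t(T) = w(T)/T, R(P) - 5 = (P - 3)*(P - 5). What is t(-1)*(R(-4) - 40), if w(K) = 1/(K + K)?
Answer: 14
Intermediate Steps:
w(K) = 1/(2*K)
R(P) = 5 + (-5 + P)*(-3 + P) (R(P) = 5 + (P - 3)*(P - 5) = 5 + (-3 + P)*(-5 + P) = 5 + (-5 + P)*(-3 + P))
t(T) = 1/(2*T**2) (t(T) = (1/(2*T))/T = 1/(2*T**2))
t(-1)*(R(-4) - 40) = ((1/2)/(-1)**2)*((20 + (-4)**2 - 8*(-4)) - 40) = ((1/2)*1)*((20 + 16 + 32) - 40) = (68 - 40)/2 = (1/2)*28 = 14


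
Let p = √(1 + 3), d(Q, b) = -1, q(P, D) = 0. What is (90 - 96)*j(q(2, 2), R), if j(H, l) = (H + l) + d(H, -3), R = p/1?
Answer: -6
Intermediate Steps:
p = 2 (p = √4 = 2)
R = 2 (R = 2/1 = 2*1 = 2)
j(H, l) = -1 + H + l (j(H, l) = (H + l) - 1 = -1 + H + l)
(90 - 96)*j(q(2, 2), R) = (90 - 96)*(-1 + 0 + 2) = -6*1 = -6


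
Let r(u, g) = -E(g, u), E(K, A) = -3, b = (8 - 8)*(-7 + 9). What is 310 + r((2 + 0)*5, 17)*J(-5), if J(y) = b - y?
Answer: 325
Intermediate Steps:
b = 0 (b = 0*2 = 0)
r(u, g) = 3 (r(u, g) = -1*(-3) = 3)
J(y) = -y (J(y) = 0 - y = -y)
310 + r((2 + 0)*5, 17)*J(-5) = 310 + 3*(-1*(-5)) = 310 + 3*5 = 310 + 15 = 325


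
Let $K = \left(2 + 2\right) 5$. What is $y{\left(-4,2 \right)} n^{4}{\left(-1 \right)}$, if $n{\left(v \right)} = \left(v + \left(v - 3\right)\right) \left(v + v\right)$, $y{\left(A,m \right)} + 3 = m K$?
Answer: $370000$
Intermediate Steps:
$K = 20$ ($K = 4 \cdot 5 = 20$)
$y{\left(A,m \right)} = -3 + 20 m$ ($y{\left(A,m \right)} = -3 + m 20 = -3 + 20 m$)
$n{\left(v \right)} = 2 v \left(-3 + 2 v\right)$ ($n{\left(v \right)} = \left(v + \left(v - 3\right)\right) 2 v = \left(v + \left(-3 + v\right)\right) 2 v = \left(-3 + 2 v\right) 2 v = 2 v \left(-3 + 2 v\right)$)
$y{\left(-4,2 \right)} n^{4}{\left(-1 \right)} = \left(-3 + 20 \cdot 2\right) \left(2 \left(-1\right) \left(-3 + 2 \left(-1\right)\right)\right)^{4} = \left(-3 + 40\right) \left(2 \left(-1\right) \left(-3 - 2\right)\right)^{4} = 37 \left(2 \left(-1\right) \left(-5\right)\right)^{4} = 37 \cdot 10^{4} = 37 \cdot 10000 = 370000$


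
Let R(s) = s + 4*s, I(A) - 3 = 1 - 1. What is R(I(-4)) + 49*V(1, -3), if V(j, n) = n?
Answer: -132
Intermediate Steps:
I(A) = 3 (I(A) = 3 + (1 - 1) = 3 + 0 = 3)
R(s) = 5*s
R(I(-4)) + 49*V(1, -3) = 5*3 + 49*(-3) = 15 - 147 = -132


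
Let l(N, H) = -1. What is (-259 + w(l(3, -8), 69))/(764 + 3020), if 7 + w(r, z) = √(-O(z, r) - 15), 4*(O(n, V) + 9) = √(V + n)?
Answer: -133/1892 + I*√(24 + 2*√17)/7568 ≈ -0.070296 + 0.00075034*I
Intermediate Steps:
O(n, V) = -9 + √(V + n)/4
w(r, z) = -7 + √(-6 - √(r + z)/4) (w(r, z) = -7 + √(-(-9 + √(r + z)/4) - 15) = -7 + √((9 - √(r + z)/4) - 15) = -7 + √(-6 - √(r + z)/4))
(-259 + w(l(3, -8), 69))/(764 + 3020) = (-259 + (-7 + √(-24 - √(-1 + 69))/2))/(764 + 3020) = (-259 + (-7 + √(-24 - √68)/2))/3784 = (-259 + (-7 + √(-24 - 2*√17)/2))*(1/3784) = (-266 + √(-24 - 2*√17)/2)*(1/3784) = -133/1892 + √(-24 - 2*√17)/7568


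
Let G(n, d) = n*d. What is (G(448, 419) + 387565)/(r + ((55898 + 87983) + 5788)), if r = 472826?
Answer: 575277/622495 ≈ 0.92415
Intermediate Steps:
G(n, d) = d*n
(G(448, 419) + 387565)/(r + ((55898 + 87983) + 5788)) = (419*448 + 387565)/(472826 + ((55898 + 87983) + 5788)) = (187712 + 387565)/(472826 + (143881 + 5788)) = 575277/(472826 + 149669) = 575277/622495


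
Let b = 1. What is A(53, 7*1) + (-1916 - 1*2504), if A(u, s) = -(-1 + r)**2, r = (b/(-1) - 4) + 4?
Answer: -4424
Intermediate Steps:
r = -1 (r = (1/(-1) - 4) + 4 = (1*(-1) - 4) + 4 = (-1 - 4) + 4 = -5 + 4 = -1)
A(u, s) = -4 (A(u, s) = -(-1 - 1)**2 = -1*(-2)**2 = -1*4 = -4)
A(53, 7*1) + (-1916 - 1*2504) = -4 + (-1916 - 1*2504) = -4 + (-1916 - 2504) = -4 - 4420 = -4424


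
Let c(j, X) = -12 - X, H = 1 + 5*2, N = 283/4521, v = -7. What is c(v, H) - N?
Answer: -104266/4521 ≈ -23.063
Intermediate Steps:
N = 283/4521 (N = 283*(1/4521) = 283/4521 ≈ 0.062597)
H = 11 (H = 1 + 10 = 11)
c(v, H) - N = (-12 - 1*11) - 1*283/4521 = (-12 - 11) - 283/4521 = -23 - 283/4521 = -104266/4521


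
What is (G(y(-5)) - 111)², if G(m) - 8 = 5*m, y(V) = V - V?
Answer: 10609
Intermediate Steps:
y(V) = 0
G(m) = 8 + 5*m
(G(y(-5)) - 111)² = ((8 + 5*0) - 111)² = ((8 + 0) - 111)² = (8 - 111)² = (-103)² = 10609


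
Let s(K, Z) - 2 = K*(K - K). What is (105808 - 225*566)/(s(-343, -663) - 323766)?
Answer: 10771/161882 ≈ 0.066536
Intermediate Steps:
s(K, Z) = 2 (s(K, Z) = 2 + K*(K - K) = 2 + K*0 = 2 + 0 = 2)
(105808 - 225*566)/(s(-343, -663) - 323766) = (105808 - 225*566)/(2 - 323766) = (105808 - 127350)/(-323764) = -21542*(-1/323764) = 10771/161882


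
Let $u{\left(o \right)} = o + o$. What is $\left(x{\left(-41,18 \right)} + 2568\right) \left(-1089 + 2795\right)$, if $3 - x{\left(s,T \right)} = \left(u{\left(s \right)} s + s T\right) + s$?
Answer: $-20472$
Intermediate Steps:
$u{\left(o \right)} = 2 o$
$x{\left(s,T \right)} = 3 - s - 2 s^{2} - T s$ ($x{\left(s,T \right)} = 3 - \left(\left(2 s s + s T\right) + s\right) = 3 - \left(\left(2 s^{2} + T s\right) + s\right) = 3 - \left(s + 2 s^{2} + T s\right) = 3 - s - 2 s^{2} - T s$)
$\left(x{\left(-41,18 \right)} + 2568\right) \left(-1089 + 2795\right) = \left(\left(3 - -41 - 2 \left(-41\right)^{2} - 18 \left(-41\right)\right) + 2568\right) \left(-1089 + 2795\right) = \left(\left(3 + 41 - 3362 + 738\right) + 2568\right) 1706 = \left(-2580 + 2568\right) 1706 = \left(-12\right) 1706 = -20472$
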